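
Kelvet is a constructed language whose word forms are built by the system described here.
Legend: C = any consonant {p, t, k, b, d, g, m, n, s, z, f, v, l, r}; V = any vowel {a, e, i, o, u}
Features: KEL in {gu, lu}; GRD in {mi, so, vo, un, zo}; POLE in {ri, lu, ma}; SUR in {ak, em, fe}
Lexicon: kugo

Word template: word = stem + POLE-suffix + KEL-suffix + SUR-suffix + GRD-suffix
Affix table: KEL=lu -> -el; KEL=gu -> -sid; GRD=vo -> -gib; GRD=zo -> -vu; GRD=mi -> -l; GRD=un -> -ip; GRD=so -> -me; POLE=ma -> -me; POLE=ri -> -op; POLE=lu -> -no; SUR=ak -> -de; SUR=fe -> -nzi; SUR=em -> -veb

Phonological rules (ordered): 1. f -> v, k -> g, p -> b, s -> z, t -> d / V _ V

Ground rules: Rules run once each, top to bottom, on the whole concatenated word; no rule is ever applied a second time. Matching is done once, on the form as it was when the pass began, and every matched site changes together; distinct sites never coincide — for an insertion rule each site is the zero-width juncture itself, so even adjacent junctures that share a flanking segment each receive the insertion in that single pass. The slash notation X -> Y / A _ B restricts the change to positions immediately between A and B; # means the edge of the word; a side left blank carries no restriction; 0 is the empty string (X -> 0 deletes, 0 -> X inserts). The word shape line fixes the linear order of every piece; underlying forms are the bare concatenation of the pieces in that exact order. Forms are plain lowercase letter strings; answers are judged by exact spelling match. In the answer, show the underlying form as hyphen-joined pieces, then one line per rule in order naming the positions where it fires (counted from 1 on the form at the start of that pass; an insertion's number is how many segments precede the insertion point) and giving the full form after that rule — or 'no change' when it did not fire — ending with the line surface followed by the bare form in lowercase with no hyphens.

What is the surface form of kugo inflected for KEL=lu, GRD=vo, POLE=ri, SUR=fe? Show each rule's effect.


underlying: kugo-op-el-nzi-gib
1. f -> v, k -> g, p -> b, s -> z, t -> d / V _ V: fires at position(s) 6: kugoobelnzigib
surface: kugoobelnzigib


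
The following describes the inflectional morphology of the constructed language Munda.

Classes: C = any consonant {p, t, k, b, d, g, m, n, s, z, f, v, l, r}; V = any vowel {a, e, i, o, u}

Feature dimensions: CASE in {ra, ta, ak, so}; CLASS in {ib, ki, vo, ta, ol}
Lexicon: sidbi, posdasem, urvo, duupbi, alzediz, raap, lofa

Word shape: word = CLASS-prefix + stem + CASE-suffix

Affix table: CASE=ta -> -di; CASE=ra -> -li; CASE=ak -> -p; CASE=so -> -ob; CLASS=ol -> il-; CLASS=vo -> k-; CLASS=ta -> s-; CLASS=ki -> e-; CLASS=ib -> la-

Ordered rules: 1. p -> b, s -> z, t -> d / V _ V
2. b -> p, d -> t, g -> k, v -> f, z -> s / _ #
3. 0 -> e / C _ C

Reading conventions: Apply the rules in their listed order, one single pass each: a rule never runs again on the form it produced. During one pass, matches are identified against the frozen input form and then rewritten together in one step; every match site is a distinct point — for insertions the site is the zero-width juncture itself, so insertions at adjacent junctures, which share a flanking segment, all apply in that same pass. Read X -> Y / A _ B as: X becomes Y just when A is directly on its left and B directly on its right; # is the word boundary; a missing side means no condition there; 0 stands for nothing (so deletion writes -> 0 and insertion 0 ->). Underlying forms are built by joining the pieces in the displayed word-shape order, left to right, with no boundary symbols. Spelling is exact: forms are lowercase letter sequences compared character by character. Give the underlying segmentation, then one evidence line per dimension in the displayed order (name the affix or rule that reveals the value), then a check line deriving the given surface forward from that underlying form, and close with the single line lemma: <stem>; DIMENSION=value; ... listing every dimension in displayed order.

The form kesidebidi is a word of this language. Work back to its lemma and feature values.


underlying: k-sidbi-di
CASE=ta - signalled by the affix -di
CLASS=vo - signalled by the affix k-
check: ksidbidi -> ksidbidi -> ksidbidi -> kesidebidi
lemma: sidbi; CASE=ta; CLASS=vo


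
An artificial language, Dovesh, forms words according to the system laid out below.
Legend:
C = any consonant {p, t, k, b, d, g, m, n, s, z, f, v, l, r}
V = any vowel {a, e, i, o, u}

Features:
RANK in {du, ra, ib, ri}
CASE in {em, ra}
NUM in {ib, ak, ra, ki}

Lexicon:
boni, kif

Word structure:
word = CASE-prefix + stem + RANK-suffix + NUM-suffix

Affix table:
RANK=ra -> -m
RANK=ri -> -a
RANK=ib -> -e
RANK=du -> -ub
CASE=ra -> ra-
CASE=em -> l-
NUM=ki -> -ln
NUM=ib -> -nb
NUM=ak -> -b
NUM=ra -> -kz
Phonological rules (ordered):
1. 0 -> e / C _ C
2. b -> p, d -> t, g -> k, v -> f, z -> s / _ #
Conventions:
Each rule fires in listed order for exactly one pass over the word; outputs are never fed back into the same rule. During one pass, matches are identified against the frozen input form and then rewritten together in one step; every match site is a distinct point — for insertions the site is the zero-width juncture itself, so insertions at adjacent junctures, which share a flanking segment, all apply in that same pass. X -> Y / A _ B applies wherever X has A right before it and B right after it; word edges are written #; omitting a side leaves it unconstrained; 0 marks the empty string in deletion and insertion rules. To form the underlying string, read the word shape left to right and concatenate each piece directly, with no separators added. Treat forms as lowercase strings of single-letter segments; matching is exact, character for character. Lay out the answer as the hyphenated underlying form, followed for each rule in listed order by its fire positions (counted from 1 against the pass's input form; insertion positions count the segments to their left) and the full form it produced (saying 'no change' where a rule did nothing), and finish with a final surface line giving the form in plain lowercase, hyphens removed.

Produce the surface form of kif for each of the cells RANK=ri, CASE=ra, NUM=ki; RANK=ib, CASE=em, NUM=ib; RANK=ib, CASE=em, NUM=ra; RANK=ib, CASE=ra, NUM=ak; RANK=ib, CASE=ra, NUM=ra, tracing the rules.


cell RANK=ri, CASE=ra, NUM=ki:
underlying: ra-kif-a-ln
1. 0 -> e / C _ C: inserts after position(s) 7: rakifalen
2. b -> p, d -> t, g -> k, v -> f, z -> s / _ #: no change
surface: rakifalen

cell RANK=ib, CASE=em, NUM=ib:
underlying: l-kif-e-nb
1. 0 -> e / C _ C: inserts after position(s) 1, 6: lekifeneb
2. b -> p, d -> t, g -> k, v -> f, z -> s / _ #: fires at position(s) 9: lekifenep
surface: lekifenep

cell RANK=ib, CASE=em, NUM=ra:
underlying: l-kif-e-kz
1. 0 -> e / C _ C: inserts after position(s) 1, 6: lekifekez
2. b -> p, d -> t, g -> k, v -> f, z -> s / _ #: fires at position(s) 9: lekifekes
surface: lekifekes

cell RANK=ib, CASE=ra, NUM=ak:
underlying: ra-kif-e-b
1. 0 -> e / C _ C: no change
2. b -> p, d -> t, g -> k, v -> f, z -> s / _ #: fires at position(s) 7: rakifep
surface: rakifep

cell RANK=ib, CASE=ra, NUM=ra:
underlying: ra-kif-e-kz
1. 0 -> e / C _ C: inserts after position(s) 7: rakifekez
2. b -> p, d -> t, g -> k, v -> f, z -> s / _ #: fires at position(s) 9: rakifekes
surface: rakifekes


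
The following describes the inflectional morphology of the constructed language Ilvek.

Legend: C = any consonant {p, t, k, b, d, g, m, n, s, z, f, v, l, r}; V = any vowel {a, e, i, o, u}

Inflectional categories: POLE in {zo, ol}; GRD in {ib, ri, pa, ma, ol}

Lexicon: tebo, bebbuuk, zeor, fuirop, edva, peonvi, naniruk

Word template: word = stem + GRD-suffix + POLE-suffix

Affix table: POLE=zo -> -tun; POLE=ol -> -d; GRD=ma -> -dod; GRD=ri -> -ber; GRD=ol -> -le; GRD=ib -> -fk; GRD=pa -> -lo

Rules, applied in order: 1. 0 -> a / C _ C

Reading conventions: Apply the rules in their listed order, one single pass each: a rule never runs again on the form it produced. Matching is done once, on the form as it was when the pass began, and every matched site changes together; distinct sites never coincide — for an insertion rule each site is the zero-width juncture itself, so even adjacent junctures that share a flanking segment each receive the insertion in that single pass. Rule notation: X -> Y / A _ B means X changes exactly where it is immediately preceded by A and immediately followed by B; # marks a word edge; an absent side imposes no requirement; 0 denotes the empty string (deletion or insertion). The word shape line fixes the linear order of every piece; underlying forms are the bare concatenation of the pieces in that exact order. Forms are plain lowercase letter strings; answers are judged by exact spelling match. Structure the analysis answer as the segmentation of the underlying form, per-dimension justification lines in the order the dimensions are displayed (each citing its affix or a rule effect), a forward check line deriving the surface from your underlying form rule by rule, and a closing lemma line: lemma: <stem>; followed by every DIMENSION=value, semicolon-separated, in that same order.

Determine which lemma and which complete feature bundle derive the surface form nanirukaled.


underlying: naniruk-le-d
POLE=ol - signalled by the affix -d
GRD=ol - signalled by the affix -le
check: nanirukled -> nanirukaled
lemma: naniruk; POLE=ol; GRD=ol


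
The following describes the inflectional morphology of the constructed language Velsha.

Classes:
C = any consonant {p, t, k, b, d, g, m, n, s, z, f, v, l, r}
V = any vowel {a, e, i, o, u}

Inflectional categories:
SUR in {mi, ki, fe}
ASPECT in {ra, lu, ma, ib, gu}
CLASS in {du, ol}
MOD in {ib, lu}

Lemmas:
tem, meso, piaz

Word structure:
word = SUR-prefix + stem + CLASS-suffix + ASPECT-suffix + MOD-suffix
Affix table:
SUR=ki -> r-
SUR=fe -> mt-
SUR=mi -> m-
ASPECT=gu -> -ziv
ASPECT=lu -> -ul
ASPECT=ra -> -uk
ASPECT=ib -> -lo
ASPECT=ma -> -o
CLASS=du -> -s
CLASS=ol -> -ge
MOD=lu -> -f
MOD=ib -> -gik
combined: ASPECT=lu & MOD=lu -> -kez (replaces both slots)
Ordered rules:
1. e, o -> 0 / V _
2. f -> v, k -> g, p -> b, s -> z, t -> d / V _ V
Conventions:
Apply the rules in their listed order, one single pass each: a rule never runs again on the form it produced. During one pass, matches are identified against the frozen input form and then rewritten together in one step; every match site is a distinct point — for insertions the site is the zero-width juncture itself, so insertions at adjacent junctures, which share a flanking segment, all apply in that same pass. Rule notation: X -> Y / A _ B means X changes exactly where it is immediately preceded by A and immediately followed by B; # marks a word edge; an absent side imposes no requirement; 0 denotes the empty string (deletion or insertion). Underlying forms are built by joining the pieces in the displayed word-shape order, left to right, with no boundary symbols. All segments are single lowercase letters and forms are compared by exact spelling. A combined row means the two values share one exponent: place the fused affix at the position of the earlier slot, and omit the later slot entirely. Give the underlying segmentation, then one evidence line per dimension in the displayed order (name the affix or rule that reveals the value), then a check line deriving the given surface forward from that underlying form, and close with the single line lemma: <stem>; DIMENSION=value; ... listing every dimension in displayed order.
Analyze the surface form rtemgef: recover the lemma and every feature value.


underlying: r-tem-ge-o-f
SUR=ki - signalled by the affix r-
ASPECT=ma - signalled by the affix -o
CLASS=ol - signalled by the affix -ge
MOD=lu - signalled by the affix -f
check: rtemgeof -> rtemgef -> rtemgef
lemma: tem; SUR=ki; ASPECT=ma; CLASS=ol; MOD=lu


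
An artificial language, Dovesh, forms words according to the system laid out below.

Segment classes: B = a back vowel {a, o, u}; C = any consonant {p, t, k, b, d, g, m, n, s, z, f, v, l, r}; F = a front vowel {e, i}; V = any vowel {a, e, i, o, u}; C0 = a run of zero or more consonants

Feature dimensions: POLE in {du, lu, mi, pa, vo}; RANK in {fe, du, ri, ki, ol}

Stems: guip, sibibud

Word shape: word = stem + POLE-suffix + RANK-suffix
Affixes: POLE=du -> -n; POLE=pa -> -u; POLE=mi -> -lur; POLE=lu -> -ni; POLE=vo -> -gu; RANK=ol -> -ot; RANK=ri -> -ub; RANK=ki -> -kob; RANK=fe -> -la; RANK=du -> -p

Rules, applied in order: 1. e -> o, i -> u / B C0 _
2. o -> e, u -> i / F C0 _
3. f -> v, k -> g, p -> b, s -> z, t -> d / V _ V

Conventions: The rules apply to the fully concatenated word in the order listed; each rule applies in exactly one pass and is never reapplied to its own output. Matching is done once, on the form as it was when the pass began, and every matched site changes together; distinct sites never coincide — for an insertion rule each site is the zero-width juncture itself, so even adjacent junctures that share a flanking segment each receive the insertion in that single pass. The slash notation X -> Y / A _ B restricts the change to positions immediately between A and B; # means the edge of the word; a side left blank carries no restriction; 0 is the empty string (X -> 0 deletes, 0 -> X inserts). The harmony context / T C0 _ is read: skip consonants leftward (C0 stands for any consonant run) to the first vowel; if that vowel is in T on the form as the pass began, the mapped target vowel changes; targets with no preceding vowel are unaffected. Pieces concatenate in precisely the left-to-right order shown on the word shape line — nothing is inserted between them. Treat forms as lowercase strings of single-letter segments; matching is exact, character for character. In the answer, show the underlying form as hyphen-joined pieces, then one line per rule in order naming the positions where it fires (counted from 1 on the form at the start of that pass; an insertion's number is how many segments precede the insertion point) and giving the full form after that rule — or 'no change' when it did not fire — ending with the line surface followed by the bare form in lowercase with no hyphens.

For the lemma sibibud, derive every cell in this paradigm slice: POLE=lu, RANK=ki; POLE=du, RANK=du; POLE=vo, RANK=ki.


cell POLE=lu, RANK=ki:
underlying: sibibud-ni-kob
1. e -> o, i -> u / B C0 _: fires at position(s) 9: sibibudnukob
2. o -> e, u -> i / F C0 _: fires at position(s) 6: sibibidnukob
3. f -> v, k -> g, p -> b, s -> z, t -> d / V _ V: fires at position(s) 10: sibibidnugob
surface: sibibidnugob

cell POLE=du, RANK=du:
underlying: sibibud-n-p
1. e -> o, i -> u / B C0 _: no change
2. o -> e, u -> i / F C0 _: fires at position(s) 6: sibibidnp
3. f -> v, k -> g, p -> b, s -> z, t -> d / V _ V: no change
surface: sibibidnp

cell POLE=vo, RANK=ki:
underlying: sibibud-gu-kob
1. e -> o, i -> u / B C0 _: no change
2. o -> e, u -> i / F C0 _: fires at position(s) 6: sibibidgukob
3. f -> v, k -> g, p -> b, s -> z, t -> d / V _ V: fires at position(s) 10: sibibidgugob
surface: sibibidgugob


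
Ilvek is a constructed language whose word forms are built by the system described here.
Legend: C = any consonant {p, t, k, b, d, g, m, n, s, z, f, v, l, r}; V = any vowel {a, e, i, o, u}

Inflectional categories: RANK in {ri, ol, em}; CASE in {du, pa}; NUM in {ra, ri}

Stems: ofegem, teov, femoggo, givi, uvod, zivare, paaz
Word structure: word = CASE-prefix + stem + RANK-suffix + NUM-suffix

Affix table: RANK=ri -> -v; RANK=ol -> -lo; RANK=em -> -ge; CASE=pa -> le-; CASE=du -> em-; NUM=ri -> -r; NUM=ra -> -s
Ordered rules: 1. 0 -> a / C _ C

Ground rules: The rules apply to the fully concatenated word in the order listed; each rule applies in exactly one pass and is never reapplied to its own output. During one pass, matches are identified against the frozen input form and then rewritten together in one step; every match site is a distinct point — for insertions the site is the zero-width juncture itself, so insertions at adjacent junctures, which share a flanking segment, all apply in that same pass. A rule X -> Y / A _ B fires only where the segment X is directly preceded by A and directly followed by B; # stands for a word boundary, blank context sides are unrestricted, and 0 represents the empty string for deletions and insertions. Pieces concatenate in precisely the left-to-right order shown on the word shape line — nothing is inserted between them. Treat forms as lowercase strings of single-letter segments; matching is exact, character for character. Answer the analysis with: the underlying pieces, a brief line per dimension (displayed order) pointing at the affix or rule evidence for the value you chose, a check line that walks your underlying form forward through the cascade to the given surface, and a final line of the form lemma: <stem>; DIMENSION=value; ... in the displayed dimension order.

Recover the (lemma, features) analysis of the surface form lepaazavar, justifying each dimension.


underlying: le-paaz-v-r
RANK=ri - signalled by the affix -v
CASE=pa - signalled by the affix le-
NUM=ri - signalled by the affix -r
check: lepaazvr -> lepaazavar
lemma: paaz; RANK=ri; CASE=pa; NUM=ri


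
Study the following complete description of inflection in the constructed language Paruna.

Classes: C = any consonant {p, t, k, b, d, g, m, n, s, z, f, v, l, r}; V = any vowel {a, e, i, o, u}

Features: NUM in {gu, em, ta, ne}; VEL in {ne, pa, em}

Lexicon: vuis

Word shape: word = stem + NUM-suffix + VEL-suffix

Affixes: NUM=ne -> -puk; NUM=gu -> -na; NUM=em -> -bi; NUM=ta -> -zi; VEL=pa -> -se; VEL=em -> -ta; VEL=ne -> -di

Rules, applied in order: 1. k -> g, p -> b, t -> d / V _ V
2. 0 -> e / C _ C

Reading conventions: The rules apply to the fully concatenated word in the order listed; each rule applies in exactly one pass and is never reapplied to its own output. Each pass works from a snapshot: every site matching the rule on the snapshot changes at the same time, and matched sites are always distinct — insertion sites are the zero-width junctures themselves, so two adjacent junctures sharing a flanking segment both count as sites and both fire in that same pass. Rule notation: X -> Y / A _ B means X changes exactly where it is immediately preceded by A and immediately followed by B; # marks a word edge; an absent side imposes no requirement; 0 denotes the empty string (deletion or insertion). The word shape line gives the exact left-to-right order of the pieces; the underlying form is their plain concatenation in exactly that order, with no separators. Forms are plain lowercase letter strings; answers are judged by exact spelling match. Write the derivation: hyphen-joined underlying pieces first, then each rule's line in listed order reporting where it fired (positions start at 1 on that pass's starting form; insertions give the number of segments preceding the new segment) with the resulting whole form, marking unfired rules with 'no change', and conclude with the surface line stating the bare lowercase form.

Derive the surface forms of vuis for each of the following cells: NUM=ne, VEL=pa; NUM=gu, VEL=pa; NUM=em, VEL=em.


cell NUM=ne, VEL=pa:
underlying: vuis-puk-se
1. k -> g, p -> b, t -> d / V _ V: no change
2. 0 -> e / C _ C: inserts after position(s) 4, 7: vuisepukese
surface: vuisepukese

cell NUM=gu, VEL=pa:
underlying: vuis-na-se
1. k -> g, p -> b, t -> d / V _ V: no change
2. 0 -> e / C _ C: inserts after position(s) 4: vuisenase
surface: vuisenase

cell NUM=em, VEL=em:
underlying: vuis-bi-ta
1. k -> g, p -> b, t -> d / V _ V: fires at position(s) 7: vuisbida
2. 0 -> e / C _ C: inserts after position(s) 4: vuisebida
surface: vuisebida


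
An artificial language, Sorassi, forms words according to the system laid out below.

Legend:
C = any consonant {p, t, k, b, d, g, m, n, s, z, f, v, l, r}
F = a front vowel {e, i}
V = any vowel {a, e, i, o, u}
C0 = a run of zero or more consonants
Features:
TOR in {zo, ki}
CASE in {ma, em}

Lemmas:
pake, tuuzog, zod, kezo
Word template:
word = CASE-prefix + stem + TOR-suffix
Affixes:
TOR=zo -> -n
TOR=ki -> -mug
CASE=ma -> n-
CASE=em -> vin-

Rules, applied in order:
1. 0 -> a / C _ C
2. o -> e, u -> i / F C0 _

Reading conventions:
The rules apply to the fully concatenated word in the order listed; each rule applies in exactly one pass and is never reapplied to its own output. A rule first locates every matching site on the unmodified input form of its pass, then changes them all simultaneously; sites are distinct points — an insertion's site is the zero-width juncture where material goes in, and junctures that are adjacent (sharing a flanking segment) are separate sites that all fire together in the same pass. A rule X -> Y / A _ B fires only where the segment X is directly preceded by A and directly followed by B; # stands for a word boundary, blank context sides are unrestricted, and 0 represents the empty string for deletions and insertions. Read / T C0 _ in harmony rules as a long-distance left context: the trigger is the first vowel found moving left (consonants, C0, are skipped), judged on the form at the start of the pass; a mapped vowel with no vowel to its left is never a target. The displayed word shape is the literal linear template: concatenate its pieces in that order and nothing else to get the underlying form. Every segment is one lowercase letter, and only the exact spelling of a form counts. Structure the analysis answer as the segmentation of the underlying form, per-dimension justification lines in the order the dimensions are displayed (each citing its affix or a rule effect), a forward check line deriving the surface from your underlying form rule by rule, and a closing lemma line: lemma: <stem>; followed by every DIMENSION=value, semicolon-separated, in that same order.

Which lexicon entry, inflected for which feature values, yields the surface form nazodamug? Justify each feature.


underlying: n-zod-mug
TOR=ki - signalled by the affix -mug
CASE=ma - signalled by the affix n-
check: nzodmug -> nazodamug -> nazodamug
lemma: zod; TOR=ki; CASE=ma


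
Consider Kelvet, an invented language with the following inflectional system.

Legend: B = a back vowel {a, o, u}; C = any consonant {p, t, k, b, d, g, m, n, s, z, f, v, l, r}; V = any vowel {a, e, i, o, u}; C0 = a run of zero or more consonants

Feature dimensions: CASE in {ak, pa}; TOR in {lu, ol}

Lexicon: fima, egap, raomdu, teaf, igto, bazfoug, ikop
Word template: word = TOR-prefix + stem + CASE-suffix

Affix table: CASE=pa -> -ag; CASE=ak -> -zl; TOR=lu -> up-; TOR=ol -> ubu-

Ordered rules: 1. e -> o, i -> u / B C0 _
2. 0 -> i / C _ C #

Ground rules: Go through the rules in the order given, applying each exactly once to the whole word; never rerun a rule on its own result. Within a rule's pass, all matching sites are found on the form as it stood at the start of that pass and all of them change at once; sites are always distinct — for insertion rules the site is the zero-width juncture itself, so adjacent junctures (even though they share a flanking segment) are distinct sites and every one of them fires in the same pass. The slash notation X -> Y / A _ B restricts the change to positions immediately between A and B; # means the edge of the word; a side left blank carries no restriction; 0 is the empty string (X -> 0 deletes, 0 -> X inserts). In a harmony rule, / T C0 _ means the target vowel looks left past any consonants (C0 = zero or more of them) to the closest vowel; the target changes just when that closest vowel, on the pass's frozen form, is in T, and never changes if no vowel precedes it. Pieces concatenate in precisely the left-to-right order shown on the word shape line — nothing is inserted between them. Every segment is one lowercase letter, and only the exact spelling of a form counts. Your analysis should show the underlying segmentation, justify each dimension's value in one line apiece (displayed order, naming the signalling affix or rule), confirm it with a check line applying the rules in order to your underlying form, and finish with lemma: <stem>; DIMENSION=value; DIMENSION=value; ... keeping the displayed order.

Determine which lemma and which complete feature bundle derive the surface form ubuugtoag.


underlying: ubu-igto-ag
CASE=pa - signalled by the affix -ag
TOR=ol - signalled by the affix ubu-
check: ubuigtoag -> ubuugtoag -> ubuugtoag
lemma: igto; CASE=pa; TOR=ol


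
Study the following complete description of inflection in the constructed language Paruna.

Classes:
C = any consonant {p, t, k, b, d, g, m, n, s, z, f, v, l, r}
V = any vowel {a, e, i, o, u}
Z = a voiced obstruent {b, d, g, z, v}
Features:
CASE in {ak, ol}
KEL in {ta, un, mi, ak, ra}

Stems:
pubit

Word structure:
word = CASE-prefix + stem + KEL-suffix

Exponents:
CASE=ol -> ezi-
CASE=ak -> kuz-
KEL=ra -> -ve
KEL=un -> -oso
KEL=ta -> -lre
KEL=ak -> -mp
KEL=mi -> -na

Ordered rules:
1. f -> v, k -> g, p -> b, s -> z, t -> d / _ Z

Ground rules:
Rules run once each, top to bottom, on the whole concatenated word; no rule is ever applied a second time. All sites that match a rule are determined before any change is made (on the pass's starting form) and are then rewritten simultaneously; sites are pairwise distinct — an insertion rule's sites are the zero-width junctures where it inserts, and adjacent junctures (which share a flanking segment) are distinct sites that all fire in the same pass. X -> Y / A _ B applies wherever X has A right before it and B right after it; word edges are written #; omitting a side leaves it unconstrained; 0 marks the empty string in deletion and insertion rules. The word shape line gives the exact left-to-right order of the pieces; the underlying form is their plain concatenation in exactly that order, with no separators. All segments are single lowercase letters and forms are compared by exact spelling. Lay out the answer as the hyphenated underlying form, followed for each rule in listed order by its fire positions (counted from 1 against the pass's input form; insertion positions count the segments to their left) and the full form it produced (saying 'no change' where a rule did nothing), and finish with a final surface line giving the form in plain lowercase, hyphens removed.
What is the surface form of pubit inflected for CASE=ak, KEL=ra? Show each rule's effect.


underlying: kuz-pubit-ve
1. f -> v, k -> g, p -> b, s -> z, t -> d / _ Z: fires at position(s) 8: kuzpubidve
surface: kuzpubidve


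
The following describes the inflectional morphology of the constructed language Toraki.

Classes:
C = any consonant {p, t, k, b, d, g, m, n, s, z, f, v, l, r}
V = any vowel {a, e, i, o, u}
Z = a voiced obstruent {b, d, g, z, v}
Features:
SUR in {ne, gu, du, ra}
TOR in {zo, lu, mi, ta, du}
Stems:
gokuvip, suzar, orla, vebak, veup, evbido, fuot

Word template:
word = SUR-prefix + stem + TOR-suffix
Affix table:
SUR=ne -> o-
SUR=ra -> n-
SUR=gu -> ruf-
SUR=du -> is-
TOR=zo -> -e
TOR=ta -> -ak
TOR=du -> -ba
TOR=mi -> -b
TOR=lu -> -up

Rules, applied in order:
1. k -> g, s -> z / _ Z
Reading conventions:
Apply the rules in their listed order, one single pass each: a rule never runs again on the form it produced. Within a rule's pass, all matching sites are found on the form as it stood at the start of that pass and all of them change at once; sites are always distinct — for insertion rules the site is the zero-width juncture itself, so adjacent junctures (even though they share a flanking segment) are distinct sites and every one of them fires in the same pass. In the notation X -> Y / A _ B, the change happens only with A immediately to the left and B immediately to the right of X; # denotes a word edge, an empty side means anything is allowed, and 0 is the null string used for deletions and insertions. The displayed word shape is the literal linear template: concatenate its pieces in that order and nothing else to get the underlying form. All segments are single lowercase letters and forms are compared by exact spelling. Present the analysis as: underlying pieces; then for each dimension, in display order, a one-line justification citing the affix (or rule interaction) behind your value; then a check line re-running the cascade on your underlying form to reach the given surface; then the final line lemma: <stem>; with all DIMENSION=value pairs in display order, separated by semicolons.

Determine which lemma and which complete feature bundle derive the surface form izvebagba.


underlying: is-vebak-ba
SUR=du - signalled by the affix is-
TOR=du - signalled by the affix -ba
check: isvebakba -> izvebagba
lemma: vebak; SUR=du; TOR=du


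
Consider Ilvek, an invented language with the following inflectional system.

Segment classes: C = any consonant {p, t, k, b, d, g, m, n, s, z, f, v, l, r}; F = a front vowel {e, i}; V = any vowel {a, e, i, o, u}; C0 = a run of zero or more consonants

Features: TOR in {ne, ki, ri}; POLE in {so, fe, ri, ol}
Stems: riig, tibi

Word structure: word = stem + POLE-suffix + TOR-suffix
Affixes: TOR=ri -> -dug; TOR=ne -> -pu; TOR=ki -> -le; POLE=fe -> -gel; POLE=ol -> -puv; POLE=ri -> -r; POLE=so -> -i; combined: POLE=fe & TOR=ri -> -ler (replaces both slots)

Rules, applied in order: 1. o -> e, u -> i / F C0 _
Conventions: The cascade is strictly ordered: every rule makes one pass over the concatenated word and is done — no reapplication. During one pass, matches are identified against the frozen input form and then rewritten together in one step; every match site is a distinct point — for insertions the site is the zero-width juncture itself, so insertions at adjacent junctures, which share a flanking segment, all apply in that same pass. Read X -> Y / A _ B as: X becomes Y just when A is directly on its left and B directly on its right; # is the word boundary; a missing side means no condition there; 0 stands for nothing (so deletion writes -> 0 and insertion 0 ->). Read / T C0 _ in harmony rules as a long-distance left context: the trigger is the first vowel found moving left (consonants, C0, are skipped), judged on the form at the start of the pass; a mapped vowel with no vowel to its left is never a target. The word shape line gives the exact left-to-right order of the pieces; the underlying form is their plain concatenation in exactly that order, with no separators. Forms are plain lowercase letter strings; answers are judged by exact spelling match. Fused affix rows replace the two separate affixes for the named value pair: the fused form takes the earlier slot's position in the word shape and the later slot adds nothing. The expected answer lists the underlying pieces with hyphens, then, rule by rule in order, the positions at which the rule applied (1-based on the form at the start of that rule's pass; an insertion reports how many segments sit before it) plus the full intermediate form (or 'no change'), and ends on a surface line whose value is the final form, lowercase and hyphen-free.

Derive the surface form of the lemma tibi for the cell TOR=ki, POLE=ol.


underlying: tibi-puv-le
1. o -> e, u -> i / F C0 _: fires at position(s) 6: tibipivle
surface: tibipivle


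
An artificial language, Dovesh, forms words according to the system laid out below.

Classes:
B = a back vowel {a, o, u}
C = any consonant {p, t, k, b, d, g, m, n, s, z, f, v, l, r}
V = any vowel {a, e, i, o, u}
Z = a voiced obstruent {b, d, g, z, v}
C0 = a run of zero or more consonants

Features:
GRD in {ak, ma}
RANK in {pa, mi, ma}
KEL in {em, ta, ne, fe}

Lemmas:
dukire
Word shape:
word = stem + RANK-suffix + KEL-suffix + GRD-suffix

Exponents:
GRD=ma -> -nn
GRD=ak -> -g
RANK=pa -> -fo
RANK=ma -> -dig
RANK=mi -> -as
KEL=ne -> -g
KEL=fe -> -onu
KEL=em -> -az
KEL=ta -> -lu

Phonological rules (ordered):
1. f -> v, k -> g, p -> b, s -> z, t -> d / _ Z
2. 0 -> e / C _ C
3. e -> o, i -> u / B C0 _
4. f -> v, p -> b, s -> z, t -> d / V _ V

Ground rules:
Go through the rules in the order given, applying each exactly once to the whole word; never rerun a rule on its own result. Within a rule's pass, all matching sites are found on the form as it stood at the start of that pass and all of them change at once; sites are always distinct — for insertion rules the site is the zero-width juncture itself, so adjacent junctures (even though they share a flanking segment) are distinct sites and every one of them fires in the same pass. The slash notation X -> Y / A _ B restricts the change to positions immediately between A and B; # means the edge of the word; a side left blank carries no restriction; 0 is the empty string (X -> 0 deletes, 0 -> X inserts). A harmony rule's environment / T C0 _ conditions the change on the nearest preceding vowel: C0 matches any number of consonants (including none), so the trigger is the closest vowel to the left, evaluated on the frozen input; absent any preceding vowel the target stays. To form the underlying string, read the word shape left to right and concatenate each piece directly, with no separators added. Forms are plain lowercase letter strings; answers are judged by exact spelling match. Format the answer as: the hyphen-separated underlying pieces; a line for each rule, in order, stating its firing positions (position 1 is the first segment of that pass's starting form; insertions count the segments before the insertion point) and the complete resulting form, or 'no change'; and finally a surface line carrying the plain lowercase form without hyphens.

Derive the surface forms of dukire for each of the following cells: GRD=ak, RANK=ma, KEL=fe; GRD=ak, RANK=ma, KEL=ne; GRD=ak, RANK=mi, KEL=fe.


cell GRD=ak, RANK=ma, KEL=fe:
underlying: dukire-dig-onu-g
1. f -> v, k -> g, p -> b, s -> z, t -> d / _ Z: no change
2. 0 -> e / C _ C: no change
3. e -> o, i -> u / B C0 _: fires at position(s) 4: dukuredigonug
4. f -> v, p -> b, s -> z, t -> d / V _ V: no change
surface: dukuredigonug

cell GRD=ak, RANK=ma, KEL=ne:
underlying: dukire-dig-g-g
1. f -> v, k -> g, p -> b, s -> z, t -> d / _ Z: no change
2. 0 -> e / C _ C: inserts after position(s) 9, 10: dukiredigegeg
3. e -> o, i -> u / B C0 _: fires at position(s) 4: dukuredigegeg
4. f -> v, p -> b, s -> z, t -> d / V _ V: no change
surface: dukuredigegeg

cell GRD=ak, RANK=mi, KEL=fe:
underlying: dukire-as-onu-g
1. f -> v, k -> g, p -> b, s -> z, t -> d / _ Z: no change
2. 0 -> e / C _ C: no change
3. e -> o, i -> u / B C0 _: fires at position(s) 4: dukureasonug
4. f -> v, p -> b, s -> z, t -> d / V _ V: fires at position(s) 8: dukureazonug
surface: dukureazonug


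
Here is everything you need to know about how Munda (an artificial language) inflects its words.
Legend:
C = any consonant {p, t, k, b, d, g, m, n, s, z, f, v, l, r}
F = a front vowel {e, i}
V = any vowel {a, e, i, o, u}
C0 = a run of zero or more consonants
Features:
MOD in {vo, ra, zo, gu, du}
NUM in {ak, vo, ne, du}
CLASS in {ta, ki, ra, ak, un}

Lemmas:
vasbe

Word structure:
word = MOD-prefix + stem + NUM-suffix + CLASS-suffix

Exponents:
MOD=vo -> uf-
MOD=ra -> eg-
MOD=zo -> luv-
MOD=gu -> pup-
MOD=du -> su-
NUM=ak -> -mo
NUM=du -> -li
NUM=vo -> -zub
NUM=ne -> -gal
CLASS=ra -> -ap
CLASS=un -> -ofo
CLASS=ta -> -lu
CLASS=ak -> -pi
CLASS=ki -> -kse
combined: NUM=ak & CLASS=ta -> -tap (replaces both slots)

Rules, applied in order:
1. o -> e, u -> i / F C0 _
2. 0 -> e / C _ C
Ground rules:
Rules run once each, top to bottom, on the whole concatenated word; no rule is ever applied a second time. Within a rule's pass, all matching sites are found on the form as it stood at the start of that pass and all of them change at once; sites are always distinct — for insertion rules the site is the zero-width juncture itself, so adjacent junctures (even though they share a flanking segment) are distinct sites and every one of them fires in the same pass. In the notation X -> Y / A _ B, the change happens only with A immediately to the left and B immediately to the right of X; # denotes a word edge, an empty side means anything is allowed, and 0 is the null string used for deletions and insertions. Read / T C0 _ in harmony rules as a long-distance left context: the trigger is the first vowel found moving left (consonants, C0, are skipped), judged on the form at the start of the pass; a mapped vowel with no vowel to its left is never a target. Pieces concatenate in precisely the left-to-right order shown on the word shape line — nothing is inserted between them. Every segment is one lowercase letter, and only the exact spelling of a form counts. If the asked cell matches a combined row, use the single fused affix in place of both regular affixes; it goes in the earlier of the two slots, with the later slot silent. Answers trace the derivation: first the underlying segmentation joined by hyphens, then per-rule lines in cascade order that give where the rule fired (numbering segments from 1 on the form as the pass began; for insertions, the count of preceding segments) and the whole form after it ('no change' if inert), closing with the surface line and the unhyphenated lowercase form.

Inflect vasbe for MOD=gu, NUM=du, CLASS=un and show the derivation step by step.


underlying: pup-vasbe-li-ofo
1. o -> e, u -> i / F C0 _: fires at position(s) 11: pupvasbeliefo
2. 0 -> e / C _ C: inserts after position(s) 3, 6: pupevasebeliefo
surface: pupevasebeliefo


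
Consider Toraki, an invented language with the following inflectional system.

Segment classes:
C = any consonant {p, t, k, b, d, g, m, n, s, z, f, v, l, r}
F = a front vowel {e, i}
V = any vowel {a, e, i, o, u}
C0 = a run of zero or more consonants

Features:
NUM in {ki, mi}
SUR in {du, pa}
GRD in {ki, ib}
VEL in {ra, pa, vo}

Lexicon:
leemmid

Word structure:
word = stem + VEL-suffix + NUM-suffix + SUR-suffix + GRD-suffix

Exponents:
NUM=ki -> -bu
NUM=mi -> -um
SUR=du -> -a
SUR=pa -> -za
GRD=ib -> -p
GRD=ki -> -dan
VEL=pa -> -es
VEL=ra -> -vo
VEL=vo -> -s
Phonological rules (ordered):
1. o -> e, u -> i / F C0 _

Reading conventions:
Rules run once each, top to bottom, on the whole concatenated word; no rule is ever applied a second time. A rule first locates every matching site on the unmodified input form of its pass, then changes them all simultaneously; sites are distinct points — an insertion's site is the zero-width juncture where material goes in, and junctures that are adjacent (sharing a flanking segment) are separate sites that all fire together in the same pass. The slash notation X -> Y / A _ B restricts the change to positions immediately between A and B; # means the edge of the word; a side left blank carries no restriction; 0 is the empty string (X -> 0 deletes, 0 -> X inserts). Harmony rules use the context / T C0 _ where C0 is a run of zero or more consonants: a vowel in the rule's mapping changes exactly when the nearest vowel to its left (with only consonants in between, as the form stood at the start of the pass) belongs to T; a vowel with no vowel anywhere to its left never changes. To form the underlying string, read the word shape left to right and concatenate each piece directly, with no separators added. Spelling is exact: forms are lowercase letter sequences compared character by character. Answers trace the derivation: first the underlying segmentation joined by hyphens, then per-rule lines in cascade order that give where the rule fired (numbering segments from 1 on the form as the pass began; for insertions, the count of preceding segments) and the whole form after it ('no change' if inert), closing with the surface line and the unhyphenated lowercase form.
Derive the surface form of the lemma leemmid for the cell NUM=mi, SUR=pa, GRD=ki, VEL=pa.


underlying: leemmid-es-um-za-dan
1. o -> e, u -> i / F C0 _: fires at position(s) 10: leemmidesimzadan
surface: leemmidesimzadan


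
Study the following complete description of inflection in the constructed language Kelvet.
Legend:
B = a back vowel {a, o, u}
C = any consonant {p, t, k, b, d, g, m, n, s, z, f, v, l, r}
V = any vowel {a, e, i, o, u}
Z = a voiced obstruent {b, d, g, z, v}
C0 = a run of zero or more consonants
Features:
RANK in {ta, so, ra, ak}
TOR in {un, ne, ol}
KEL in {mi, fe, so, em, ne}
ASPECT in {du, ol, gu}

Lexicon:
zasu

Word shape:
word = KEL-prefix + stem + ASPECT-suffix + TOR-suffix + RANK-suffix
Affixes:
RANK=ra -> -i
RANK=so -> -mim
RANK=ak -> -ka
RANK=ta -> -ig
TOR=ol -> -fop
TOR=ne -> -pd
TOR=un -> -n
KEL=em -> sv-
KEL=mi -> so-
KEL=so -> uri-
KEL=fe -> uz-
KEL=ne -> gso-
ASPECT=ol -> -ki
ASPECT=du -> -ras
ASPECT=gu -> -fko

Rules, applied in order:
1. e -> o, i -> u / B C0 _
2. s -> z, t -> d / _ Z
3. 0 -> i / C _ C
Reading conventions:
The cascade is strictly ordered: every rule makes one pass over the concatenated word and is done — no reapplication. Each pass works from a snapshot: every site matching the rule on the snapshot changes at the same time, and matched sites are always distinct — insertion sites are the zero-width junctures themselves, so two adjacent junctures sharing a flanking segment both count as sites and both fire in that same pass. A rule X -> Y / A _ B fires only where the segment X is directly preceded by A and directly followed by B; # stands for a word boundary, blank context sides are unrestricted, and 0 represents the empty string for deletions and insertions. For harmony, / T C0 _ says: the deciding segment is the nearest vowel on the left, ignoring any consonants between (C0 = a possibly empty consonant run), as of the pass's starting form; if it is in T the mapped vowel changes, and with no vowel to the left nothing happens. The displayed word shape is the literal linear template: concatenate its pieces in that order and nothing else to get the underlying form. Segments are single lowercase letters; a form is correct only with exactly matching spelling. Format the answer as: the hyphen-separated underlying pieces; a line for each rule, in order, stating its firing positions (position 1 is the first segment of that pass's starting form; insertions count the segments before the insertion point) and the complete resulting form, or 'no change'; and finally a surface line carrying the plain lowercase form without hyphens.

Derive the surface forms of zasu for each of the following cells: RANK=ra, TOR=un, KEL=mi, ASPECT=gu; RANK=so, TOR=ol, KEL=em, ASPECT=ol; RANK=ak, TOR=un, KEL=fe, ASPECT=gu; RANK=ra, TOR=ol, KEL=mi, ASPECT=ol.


cell RANK=ra, TOR=un, KEL=mi, ASPECT=gu:
underlying: so-zasu-fko-n-i
1. e -> o, i -> u / B C0 _: fires at position(s) 11: sozasufkonu
2. s -> z, t -> d / _ Z: no change
3. 0 -> i / C _ C: inserts after position(s) 7: sozasufikonu
surface: sozasufikonu

cell RANK=so, TOR=ol, KEL=em, ASPECT=ol:
underlying: sv-zasu-ki-fop-mim
1. e -> o, i -> u / B C0 _: fires at position(s) 8, 13: svzasukufopmum
2. s -> z, t -> d / _ Z: fires at position(s) 1: zvzasukufopmum
3. 0 -> i / C _ C: inserts after position(s) 1, 2, 11: zivizasukufopimum
surface: zivizasukufopimum

cell RANK=ak, TOR=un, KEL=fe, ASPECT=gu:
underlying: uz-zasu-fko-n-ka
1. e -> o, i -> u / B C0 _: no change
2. s -> z, t -> d / _ Z: no change
3. 0 -> i / C _ C: inserts after position(s) 2, 7, 10: uzizasufikonika
surface: uzizasufikonika

cell RANK=ra, TOR=ol, KEL=mi, ASPECT=ol:
underlying: so-zasu-ki-fop-i
1. e -> o, i -> u / B C0 _: fires at position(s) 8, 12: sozasukufopu
2. s -> z, t -> d / _ Z: no change
3. 0 -> i / C _ C: no change
surface: sozasukufopu
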